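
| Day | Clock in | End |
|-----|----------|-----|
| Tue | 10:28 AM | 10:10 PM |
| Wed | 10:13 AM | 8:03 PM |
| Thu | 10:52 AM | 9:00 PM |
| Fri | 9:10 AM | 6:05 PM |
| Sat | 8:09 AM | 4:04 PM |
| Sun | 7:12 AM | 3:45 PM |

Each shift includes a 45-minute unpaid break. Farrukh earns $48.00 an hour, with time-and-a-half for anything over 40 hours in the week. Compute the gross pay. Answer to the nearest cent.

$2823.60

Tue: 10:28 AM–10:10 PM = 11 h 42 min; less 45 min break → 10 h 57 min
Wed: 10:13 AM–8:03 PM = 9 h 50 min; less 45 min break → 9 h 5 min
Thu: 10:52 AM–9:00 PM = 10 h 8 min; less 45 min break → 9 h 23 min
Fri: 9:10 AM–6:05 PM = 8 h 55 min; less 45 min break → 8 h 10 min
Sat: 8:09 AM–4:04 PM = 7 h 55 min; less 45 min break → 7 h 10 min
Sun: 7:12 AM–3:45 PM = 8 h 33 min; less 45 min break → 7 h 48 min
Total worked: 52 h 33 min = 3153 min.
Regular 40 h 0 min = 2400 min at $48.00/h; overtime 12 h 33 min = 753 min at $72.00/h.
Pay = (2400 × $48.00 + 753 × $72.00) ÷ 60 = $2823.60.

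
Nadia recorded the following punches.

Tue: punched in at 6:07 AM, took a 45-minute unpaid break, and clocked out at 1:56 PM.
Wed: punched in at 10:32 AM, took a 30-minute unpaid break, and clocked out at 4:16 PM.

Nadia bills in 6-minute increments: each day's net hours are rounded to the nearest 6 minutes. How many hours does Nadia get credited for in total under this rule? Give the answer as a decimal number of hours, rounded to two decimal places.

12.30 hours

Tue: 6:07 AM–1:56 PM = 7 h 49 min − 45 min = 7 h 4 min → rounds to 7 h 6 min
Wed: 10:32 AM–4:16 PM = 5 h 44 min − 30 min = 5 h 14 min → rounds to 5 h 12 min
Total credited: 12 h 18 min.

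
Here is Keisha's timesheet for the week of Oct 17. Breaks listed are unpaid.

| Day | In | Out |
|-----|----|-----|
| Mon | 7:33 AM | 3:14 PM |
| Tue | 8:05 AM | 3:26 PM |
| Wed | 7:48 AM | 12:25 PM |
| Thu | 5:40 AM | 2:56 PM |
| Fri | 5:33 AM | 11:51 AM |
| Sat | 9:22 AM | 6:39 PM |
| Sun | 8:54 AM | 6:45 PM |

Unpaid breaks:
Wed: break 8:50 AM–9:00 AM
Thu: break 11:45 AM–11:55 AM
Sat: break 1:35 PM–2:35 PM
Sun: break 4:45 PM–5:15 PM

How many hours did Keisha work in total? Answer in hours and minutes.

52 h 31 min

Mon: 7:33 AM–3:14 PM = 7 h 41 min
Tue: 8:05 AM–3:26 PM = 7 h 21 min
Wed: 7:48 AM–12:25 PM = 4 h 37 min; less 10 min break → 4 h 27 min
Thu: 5:40 AM–2:56 PM = 9 h 16 min; less 10 min break → 9 h 6 min
Fri: 5:33 AM–11:51 AM = 6 h 18 min
Sat: 9:22 AM–6:39 PM = 9 h 17 min; less 60 min break → 8 h 17 min
Sun: 8:54 AM–6:45 PM = 9 h 51 min; less 30 min break → 9 h 21 min
Total: 7 h 41 min + 7 h 21 min + 4 h 27 min + 9 h 6 min + 6 h 18 min + 8 h 17 min + 9 h 21 min = 52 h 31 min.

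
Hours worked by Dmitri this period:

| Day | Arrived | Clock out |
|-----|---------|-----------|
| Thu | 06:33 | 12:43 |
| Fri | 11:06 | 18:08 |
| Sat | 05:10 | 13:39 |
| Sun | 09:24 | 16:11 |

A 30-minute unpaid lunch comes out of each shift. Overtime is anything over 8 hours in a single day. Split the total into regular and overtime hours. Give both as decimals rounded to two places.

Regular 26.47 hours, overtime 0.00 hours

Thu: 06:33–12:43 = 6 h 10 min; less 30 min break → 5 h 40 min
Fri: 11:06–18:08 = 7 h 2 min; less 30 min break → 6 h 32 min
Sat: 05:10–13:39 = 8 h 29 min; less 30 min break → 7 h 59 min
Sun: 09:24–16:11 = 6 h 47 min; less 30 min break → 6 h 17 min
Thu reg 5 h 40 min / OT 0 h 0 min; Fri reg 6 h 32 min / OT 0 h 0 min; Sat reg 7 h 59 min / OT 0 h 0 min; Sun reg 6 h 17 min / OT 0 h 0 min.
Totals: regular 26 h 28 min, overtime 0 h 0 min.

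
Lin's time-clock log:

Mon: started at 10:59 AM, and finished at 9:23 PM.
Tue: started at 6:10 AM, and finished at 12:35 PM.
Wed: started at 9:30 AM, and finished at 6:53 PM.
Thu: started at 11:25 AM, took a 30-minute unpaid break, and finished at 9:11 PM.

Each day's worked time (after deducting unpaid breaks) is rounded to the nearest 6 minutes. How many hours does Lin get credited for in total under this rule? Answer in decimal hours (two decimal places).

Mon: 10:59 AM–9:23 PM = 10 h 24 min → rounds to 10 h 24 min
Tue: 6:10 AM–12:35 PM = 6 h 25 min → rounds to 6 h 24 min
Wed: 9:30 AM–6:53 PM = 9 h 23 min → rounds to 9 h 24 min
Thu: 11:25 AM–9:11 PM = 9 h 46 min − 30 min = 9 h 16 min → rounds to 9 h 18 min
Total credited: 35 h 30 min.

35.50 hours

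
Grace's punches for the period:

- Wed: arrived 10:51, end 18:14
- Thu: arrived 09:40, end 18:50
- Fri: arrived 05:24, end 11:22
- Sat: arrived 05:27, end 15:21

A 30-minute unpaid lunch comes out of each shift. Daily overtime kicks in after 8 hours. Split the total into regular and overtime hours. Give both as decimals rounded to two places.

Regular 28.35 hours, overtime 2.07 hours

Wed: 10:51–18:14 = 7 h 23 min; less 30 min break → 6 h 53 min
Thu: 09:40–18:50 = 9 h 10 min; less 30 min break → 8 h 40 min
Fri: 05:24–11:22 = 5 h 58 min; less 30 min break → 5 h 28 min
Sat: 05:27–15:21 = 9 h 54 min; less 30 min break → 9 h 24 min
Wed reg 6 h 53 min / OT 0 h 0 min; Thu reg 8 h 0 min / OT 0 h 40 min; Fri reg 5 h 28 min / OT 0 h 0 min; Sat reg 8 h 0 min / OT 1 h 24 min.
Totals: regular 28 h 21 min, overtime 2 h 4 min.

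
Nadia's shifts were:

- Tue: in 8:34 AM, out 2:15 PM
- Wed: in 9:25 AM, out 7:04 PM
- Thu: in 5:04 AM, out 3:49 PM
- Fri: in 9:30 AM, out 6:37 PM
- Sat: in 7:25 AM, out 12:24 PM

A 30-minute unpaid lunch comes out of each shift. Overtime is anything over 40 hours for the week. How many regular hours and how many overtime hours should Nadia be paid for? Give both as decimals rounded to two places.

Tue: 8:34 AM–2:15 PM = 5 h 41 min; less 30 min break → 5 h 11 min
Wed: 9:25 AM–7:04 PM = 9 h 39 min; less 30 min break → 9 h 9 min
Thu: 5:04 AM–3:49 PM = 10 h 45 min; less 30 min break → 10 h 15 min
Fri: 9:30 AM–6:37 PM = 9 h 7 min; less 30 min break → 8 h 37 min
Sat: 7:25 AM–12:24 PM = 4 h 59 min; less 30 min break → 4 h 29 min
Total worked: 37 h 41 min = 37.68 h.
Threshold 40 h → overtime 0 h 0 min, regular 37 h 41 min.

Regular 37.68 hours, overtime 0.00 hours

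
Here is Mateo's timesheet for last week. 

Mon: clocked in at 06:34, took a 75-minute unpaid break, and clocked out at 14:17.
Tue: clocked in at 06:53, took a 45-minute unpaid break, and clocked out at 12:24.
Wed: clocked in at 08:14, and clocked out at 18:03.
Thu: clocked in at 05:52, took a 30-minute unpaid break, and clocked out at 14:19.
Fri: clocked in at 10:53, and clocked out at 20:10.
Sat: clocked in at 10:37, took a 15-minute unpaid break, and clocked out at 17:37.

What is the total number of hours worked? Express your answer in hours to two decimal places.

45.03 hours

Mon: 06:34–14:17 = 7 h 43 min; less 75 min break → 6 h 28 min
Tue: 06:53–12:24 = 5 h 31 min; less 45 min break → 4 h 46 min
Wed: 08:14–18:03 = 9 h 49 min
Thu: 05:52–14:19 = 8 h 27 min; less 30 min break → 7 h 57 min
Fri: 10:53–20:10 = 9 h 17 min
Sat: 10:37–17:37 = 7 h 0 min; less 15 min break → 6 h 45 min
Total: 6 h 28 min + 4 h 46 min + 9 h 49 min + 7 h 57 min + 9 h 17 min + 6 h 45 min = 45 h 2 min.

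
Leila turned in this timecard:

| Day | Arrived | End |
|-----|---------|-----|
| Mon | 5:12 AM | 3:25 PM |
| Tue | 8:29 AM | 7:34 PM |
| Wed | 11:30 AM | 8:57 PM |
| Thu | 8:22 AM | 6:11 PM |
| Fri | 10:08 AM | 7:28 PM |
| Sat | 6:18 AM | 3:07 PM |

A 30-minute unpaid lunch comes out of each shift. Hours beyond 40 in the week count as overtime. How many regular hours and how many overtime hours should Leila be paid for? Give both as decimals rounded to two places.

Mon: 5:12 AM–3:25 PM = 10 h 13 min; less 30 min break → 9 h 43 min
Tue: 8:29 AM–7:34 PM = 11 h 5 min; less 30 min break → 10 h 35 min
Wed: 11:30 AM–8:57 PM = 9 h 27 min; less 30 min break → 8 h 57 min
Thu: 8:22 AM–6:11 PM = 9 h 49 min; less 30 min break → 9 h 19 min
Fri: 10:08 AM–7:28 PM = 9 h 20 min; less 30 min break → 8 h 50 min
Sat: 6:18 AM–3:07 PM = 8 h 49 min; less 30 min break → 8 h 19 min
Total worked: 55 h 43 min = 55.72 h.
Threshold 40 h → overtime 15 h 43 min, regular 40 h 0 min.

Regular 40.00 hours, overtime 15.72 hours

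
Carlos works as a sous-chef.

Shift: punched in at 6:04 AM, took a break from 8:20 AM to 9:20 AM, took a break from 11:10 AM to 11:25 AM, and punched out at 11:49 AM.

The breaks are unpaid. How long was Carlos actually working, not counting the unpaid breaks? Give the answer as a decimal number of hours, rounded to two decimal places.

Shift: 6:04 AM–11:49 AM = 5 h 45 min; less 75 min break → 4 h 30 min

4.50 hours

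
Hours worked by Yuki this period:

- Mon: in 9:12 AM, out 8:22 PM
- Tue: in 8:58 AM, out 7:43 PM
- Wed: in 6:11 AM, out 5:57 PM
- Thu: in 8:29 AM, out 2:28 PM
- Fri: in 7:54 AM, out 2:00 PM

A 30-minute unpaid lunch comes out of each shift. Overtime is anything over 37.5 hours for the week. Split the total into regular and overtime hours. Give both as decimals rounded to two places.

Mon: 9:12 AM–8:22 PM = 11 h 10 min; less 30 min break → 10 h 40 min
Tue: 8:58 AM–7:43 PM = 10 h 45 min; less 30 min break → 10 h 15 min
Wed: 6:11 AM–5:57 PM = 11 h 46 min; less 30 min break → 11 h 16 min
Thu: 8:29 AM–2:28 PM = 5 h 59 min; less 30 min break → 5 h 29 min
Fri: 7:54 AM–2:00 PM = 6 h 6 min; less 30 min break → 5 h 36 min
Total worked: 43 h 16 min = 43.27 h.
Threshold 37.5 h → overtime 5 h 46 min, regular 37 h 30 min.

Regular 37.50 hours, overtime 5.77 hours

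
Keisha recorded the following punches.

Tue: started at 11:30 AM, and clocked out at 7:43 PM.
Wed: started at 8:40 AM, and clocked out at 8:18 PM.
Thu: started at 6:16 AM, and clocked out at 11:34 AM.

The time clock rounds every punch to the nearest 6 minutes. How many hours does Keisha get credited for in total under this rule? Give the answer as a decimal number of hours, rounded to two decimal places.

25.10 hours

Tue: in 11:30 AM→11:30 AM, out 7:43 PM→7:42 PM; 8 h 12 min
Wed: in 8:40 AM→8:42 AM, out 8:18 PM→8:18 PM; 11 h 36 min
Thu: in 6:16 AM→6:18 AM, out 11:34 AM→11:36 AM; 5 h 18 min
Total credited: 25 h 6 min.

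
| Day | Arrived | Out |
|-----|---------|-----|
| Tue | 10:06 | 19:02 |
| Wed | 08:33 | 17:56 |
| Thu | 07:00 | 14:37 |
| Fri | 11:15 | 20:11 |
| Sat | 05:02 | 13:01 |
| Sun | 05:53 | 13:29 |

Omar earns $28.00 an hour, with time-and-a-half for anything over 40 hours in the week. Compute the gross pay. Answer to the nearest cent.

Tue: 10:06–19:02 = 8 h 56 min
Wed: 08:33–17:56 = 9 h 23 min
Thu: 07:00–14:37 = 7 h 37 min
Fri: 11:15–20:11 = 8 h 56 min
Sat: 05:02–13:01 = 7 h 59 min
Sun: 05:53–13:29 = 7 h 36 min
Total worked: 50 h 27 min = 3027 min.
Regular 40 h 0 min = 2400 min at $28.00/h; overtime 10 h 27 min = 627 min at $42.00/h.
Pay = (2400 × $28.00 + 627 × $42.00) ÷ 60 = $1558.90.

$1558.90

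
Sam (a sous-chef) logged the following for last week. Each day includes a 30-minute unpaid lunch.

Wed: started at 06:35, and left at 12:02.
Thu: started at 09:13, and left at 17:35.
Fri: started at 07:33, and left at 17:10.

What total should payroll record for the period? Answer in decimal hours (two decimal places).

21.93 hours

Wed: 06:35–12:02 = 5 h 27 min; less 30 min break → 4 h 57 min
Thu: 09:13–17:35 = 8 h 22 min; less 30 min break → 7 h 52 min
Fri: 07:33–17:10 = 9 h 37 min; less 30 min break → 9 h 7 min
Total: 4 h 57 min + 7 h 52 min + 9 h 7 min = 21 h 56 min.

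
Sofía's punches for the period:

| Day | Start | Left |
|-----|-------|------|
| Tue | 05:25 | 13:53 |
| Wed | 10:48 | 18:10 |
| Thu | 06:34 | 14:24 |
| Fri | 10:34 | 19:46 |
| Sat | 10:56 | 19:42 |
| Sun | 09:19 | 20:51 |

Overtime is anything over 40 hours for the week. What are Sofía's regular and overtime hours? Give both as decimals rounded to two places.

Tue: 05:25–13:53 = 8 h 28 min
Wed: 10:48–18:10 = 7 h 22 min
Thu: 06:34–14:24 = 7 h 50 min
Fri: 10:34–19:46 = 9 h 12 min
Sat: 10:56–19:42 = 8 h 46 min
Sun: 09:19–20:51 = 11 h 32 min
Total worked: 53 h 10 min = 53.17 h.
Threshold 40 h → overtime 13 h 10 min, regular 40 h 0 min.

Regular 40.00 hours, overtime 13.17 hours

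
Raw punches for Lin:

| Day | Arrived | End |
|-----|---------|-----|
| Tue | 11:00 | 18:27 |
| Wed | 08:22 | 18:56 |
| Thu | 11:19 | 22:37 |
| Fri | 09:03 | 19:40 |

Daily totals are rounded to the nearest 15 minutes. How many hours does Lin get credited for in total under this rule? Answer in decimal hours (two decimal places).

Tue: 11:00–18:27 = 7 h 27 min → rounds to 7 h 30 min
Wed: 08:22–18:56 = 10 h 34 min → rounds to 10 h 30 min
Thu: 11:19–22:37 = 11 h 18 min → rounds to 11 h 15 min
Fri: 09:03–19:40 = 10 h 37 min → rounds to 10 h 30 min
Total credited: 39 h 45 min.

39.75 hours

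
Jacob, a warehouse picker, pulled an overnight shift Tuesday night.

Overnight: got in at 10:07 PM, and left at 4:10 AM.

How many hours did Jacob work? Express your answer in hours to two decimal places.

Overnight: 10:07 PM → midnight = 1 h 53 min; midnight → 4:10 AM = 4 h 10 min; span 6 h 3 min

6.05 hours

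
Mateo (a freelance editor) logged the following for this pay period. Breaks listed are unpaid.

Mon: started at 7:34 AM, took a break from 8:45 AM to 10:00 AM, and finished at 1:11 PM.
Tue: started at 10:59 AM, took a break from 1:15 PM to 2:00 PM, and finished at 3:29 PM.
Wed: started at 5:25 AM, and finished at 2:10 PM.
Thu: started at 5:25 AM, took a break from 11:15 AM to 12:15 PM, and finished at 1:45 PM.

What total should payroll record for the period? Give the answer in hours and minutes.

24 h 12 min

Mon: 7:34 AM–1:11 PM = 5 h 37 min; less 75 min break → 4 h 22 min
Tue: 10:59 AM–3:29 PM = 4 h 30 min; less 45 min break → 3 h 45 min
Wed: 5:25 AM–2:10 PM = 8 h 45 min
Thu: 5:25 AM–1:45 PM = 8 h 20 min; less 60 min break → 7 h 20 min
Total: 4 h 22 min + 3 h 45 min + 8 h 45 min + 7 h 20 min = 24 h 12 min.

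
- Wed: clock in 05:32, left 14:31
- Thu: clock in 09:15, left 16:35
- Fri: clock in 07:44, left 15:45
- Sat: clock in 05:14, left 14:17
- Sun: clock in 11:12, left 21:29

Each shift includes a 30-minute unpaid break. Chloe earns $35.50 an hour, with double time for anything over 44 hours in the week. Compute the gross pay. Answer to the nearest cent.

Wed: 05:32–14:31 = 8 h 59 min; less 30 min break → 8 h 29 min
Thu: 09:15–16:35 = 7 h 20 min; less 30 min break → 6 h 50 min
Fri: 07:44–15:45 = 8 h 1 min; less 30 min break → 7 h 31 min
Sat: 05:14–14:17 = 9 h 3 min; less 30 min break → 8 h 33 min
Sun: 11:12–21:29 = 10 h 17 min; less 30 min break → 9 h 47 min
Total worked: 41 h 10 min = 2470 min.
Regular 41 h 10 min = 2470 min at $35.50/h; overtime 0 h 0 min = 0 min at $71.00/h.
Pay = (2470 × $35.50 + 0 × $71.00) ÷ 60 = $1461.42.

$1461.42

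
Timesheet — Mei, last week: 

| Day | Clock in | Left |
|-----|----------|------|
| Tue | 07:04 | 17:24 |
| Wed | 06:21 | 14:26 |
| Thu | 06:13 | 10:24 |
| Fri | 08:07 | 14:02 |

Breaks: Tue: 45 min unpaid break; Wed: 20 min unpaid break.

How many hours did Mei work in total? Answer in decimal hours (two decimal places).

27.43 hours

Tue: 07:04–17:24 = 10 h 20 min; less 45 min break → 9 h 35 min
Wed: 06:21–14:26 = 8 h 5 min; less 20 min break → 7 h 45 min
Thu: 06:13–10:24 = 4 h 11 min
Fri: 08:07–14:02 = 5 h 55 min
Total: 9 h 35 min + 7 h 45 min + 4 h 11 min + 5 h 55 min = 27 h 26 min.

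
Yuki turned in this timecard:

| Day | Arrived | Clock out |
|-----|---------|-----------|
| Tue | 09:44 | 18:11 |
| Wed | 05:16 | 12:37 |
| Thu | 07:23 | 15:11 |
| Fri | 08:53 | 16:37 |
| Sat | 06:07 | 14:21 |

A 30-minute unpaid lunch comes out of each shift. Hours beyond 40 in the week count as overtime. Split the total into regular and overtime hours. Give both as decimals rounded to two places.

Tue: 09:44–18:11 = 8 h 27 min; less 30 min break → 7 h 57 min
Wed: 05:16–12:37 = 7 h 21 min; less 30 min break → 6 h 51 min
Thu: 07:23–15:11 = 7 h 48 min; less 30 min break → 7 h 18 min
Fri: 08:53–16:37 = 7 h 44 min; less 30 min break → 7 h 14 min
Sat: 06:07–14:21 = 8 h 14 min; less 30 min break → 7 h 44 min
Total worked: 37 h 4 min = 37.07 h.
Threshold 40 h → overtime 0 h 0 min, regular 37 h 4 min.

Regular 37.07 hours, overtime 0.00 hours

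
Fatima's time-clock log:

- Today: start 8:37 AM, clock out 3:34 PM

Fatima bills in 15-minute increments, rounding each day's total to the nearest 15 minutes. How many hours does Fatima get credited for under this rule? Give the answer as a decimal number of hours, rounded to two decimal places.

7.00 hours

Today: 8:37 AM–3:34 PM = 6 h 57 min → rounds to 7 h 0 min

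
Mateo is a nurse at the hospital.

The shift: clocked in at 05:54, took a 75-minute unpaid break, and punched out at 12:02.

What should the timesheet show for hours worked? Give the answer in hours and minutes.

The shift: 05:54–12:02 = 6 h 8 min; less 75 min break → 4 h 53 min

4 h 53 min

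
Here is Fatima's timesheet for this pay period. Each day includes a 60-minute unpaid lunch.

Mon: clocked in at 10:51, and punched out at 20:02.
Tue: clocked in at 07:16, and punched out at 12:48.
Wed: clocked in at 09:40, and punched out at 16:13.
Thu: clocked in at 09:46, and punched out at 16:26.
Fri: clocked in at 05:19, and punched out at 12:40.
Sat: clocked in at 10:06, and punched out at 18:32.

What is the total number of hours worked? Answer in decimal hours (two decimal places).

37.72 hours

Mon: 10:51–20:02 = 9 h 11 min; less 60 min break → 8 h 11 min
Tue: 07:16–12:48 = 5 h 32 min; less 60 min break → 4 h 32 min
Wed: 09:40–16:13 = 6 h 33 min; less 60 min break → 5 h 33 min
Thu: 09:46–16:26 = 6 h 40 min; less 60 min break → 5 h 40 min
Fri: 05:19–12:40 = 7 h 21 min; less 60 min break → 6 h 21 min
Sat: 10:06–18:32 = 8 h 26 min; less 60 min break → 7 h 26 min
Total: 8 h 11 min + 4 h 32 min + 5 h 33 min + 5 h 40 min + 6 h 21 min + 7 h 26 min = 37 h 43 min.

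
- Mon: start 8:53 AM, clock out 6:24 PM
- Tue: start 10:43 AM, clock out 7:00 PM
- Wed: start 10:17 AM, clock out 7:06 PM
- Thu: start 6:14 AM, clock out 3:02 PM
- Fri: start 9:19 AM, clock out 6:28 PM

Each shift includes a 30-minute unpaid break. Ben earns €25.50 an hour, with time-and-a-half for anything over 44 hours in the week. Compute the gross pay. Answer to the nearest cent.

€1072.70

Mon: 8:53 AM–6:24 PM = 9 h 31 min; less 30 min break → 9 h 1 min
Tue: 10:43 AM–7:00 PM = 8 h 17 min; less 30 min break → 7 h 47 min
Wed: 10:17 AM–7:06 PM = 8 h 49 min; less 30 min break → 8 h 19 min
Thu: 6:14 AM–3:02 PM = 8 h 48 min; less 30 min break → 8 h 18 min
Fri: 9:19 AM–6:28 PM = 9 h 9 min; less 30 min break → 8 h 39 min
Total worked: 42 h 4 min = 2524 min.
Regular 42 h 4 min = 2524 min at €25.50/h; overtime 0 h 0 min = 0 min at €38.25/h.
Pay = (2524 × €25.50 + 0 × €38.25) ÷ 60 = €1072.70.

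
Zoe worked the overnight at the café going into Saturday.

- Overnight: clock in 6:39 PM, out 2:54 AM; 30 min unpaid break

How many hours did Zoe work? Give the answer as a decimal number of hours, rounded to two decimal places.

Overnight: 6:39 PM → midnight = 5 h 21 min; midnight → 2:54 AM = 2 h 54 min; span 8 h 15 min; less 30 min break → 7 h 45 min

7.75 hours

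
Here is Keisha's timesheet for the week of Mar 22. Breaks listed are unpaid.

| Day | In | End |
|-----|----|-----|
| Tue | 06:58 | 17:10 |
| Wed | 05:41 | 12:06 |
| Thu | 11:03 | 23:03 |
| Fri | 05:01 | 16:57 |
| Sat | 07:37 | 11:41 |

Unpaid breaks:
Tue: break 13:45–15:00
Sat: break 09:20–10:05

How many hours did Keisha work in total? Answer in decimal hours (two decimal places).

42.62 hours

Tue: 06:58–17:10 = 10 h 12 min; less 75 min break → 8 h 57 min
Wed: 05:41–12:06 = 6 h 25 min
Thu: 11:03–23:03 = 12 h 0 min
Fri: 05:01–16:57 = 11 h 56 min
Sat: 07:37–11:41 = 4 h 4 min; less 45 min break → 3 h 19 min
Total: 8 h 57 min + 6 h 25 min + 12 h 0 min + 11 h 56 min + 3 h 19 min = 42 h 37 min.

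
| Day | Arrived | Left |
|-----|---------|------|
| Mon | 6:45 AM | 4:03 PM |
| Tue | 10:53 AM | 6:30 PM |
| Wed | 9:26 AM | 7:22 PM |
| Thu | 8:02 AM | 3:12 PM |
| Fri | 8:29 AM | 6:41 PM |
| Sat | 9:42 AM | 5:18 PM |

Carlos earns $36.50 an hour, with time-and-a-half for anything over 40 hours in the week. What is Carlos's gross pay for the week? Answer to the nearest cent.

$2106.96

Mon: 6:45 AM–4:03 PM = 9 h 18 min
Tue: 10:53 AM–6:30 PM = 7 h 37 min
Wed: 9:26 AM–7:22 PM = 9 h 56 min
Thu: 8:02 AM–3:12 PM = 7 h 10 min
Fri: 8:29 AM–6:41 PM = 10 h 12 min
Sat: 9:42 AM–5:18 PM = 7 h 36 min
Total worked: 51 h 49 min = 3109 min.
Regular 40 h 0 min = 2400 min at $36.50/h; overtime 11 h 49 min = 709 min at $54.75/h.
Pay = (2400 × $36.50 + 709 × $54.75) ÷ 60 = $2106.96.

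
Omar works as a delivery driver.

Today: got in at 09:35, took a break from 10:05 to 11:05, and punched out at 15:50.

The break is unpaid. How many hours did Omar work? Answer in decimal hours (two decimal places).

5.25 hours

Today: 09:35–15:50 = 6 h 15 min; less 60 min break → 5 h 15 min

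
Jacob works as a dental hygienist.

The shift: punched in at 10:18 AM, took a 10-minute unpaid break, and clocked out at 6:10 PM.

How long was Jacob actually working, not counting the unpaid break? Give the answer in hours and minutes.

7 h 42 min

The shift: 10:18 AM–6:10 PM = 7 h 52 min; less 10 min break → 7 h 42 min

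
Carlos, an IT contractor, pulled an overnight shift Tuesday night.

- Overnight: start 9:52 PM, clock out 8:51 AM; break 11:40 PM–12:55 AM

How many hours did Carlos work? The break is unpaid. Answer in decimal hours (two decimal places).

Overnight: 9:52 PM → midnight = 2 h 8 min; midnight → 8:51 AM = 8 h 51 min; span 10 h 59 min; less 75 min break → 9 h 44 min

9.73 hours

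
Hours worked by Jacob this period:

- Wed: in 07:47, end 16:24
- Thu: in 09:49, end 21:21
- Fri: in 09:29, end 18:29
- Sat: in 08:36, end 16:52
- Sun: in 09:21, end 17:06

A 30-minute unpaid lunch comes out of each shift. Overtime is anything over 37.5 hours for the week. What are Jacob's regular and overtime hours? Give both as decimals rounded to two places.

Regular 37.50 hours, overtime 5.17 hours

Wed: 07:47–16:24 = 8 h 37 min; less 30 min break → 8 h 7 min
Thu: 09:49–21:21 = 11 h 32 min; less 30 min break → 11 h 2 min
Fri: 09:29–18:29 = 9 h 0 min; less 30 min break → 8 h 30 min
Sat: 08:36–16:52 = 8 h 16 min; less 30 min break → 7 h 46 min
Sun: 09:21–17:06 = 7 h 45 min; less 30 min break → 7 h 15 min
Total worked: 42 h 40 min = 42.67 h.
Threshold 37.5 h → overtime 5 h 10 min, regular 37 h 30 min.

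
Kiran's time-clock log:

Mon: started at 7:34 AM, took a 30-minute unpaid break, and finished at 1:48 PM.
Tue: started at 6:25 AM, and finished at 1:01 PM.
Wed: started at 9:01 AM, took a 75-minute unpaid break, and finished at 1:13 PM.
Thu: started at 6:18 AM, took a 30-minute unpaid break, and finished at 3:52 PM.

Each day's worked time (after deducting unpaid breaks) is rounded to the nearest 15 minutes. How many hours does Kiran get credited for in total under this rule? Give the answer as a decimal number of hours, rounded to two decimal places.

Mon: 7:34 AM–1:48 PM = 6 h 14 min − 30 min = 5 h 44 min → rounds to 5 h 45 min
Tue: 6:25 AM–1:01 PM = 6 h 36 min → rounds to 6 h 30 min
Wed: 9:01 AM–1:13 PM = 4 h 12 min − 75 min = 2 h 57 min → rounds to 3 h 0 min
Thu: 6:18 AM–3:52 PM = 9 h 34 min − 30 min = 9 h 4 min → rounds to 9 h 0 min
Total credited: 24 h 15 min.

24.25 hours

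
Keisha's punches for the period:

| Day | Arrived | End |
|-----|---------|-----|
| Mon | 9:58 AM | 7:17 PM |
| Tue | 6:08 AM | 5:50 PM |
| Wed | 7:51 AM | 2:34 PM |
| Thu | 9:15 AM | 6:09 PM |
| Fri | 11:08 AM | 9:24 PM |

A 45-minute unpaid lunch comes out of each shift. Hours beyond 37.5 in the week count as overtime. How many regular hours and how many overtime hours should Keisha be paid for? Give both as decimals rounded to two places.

Mon: 9:58 AM–7:17 PM = 9 h 19 min; less 45 min break → 8 h 34 min
Tue: 6:08 AM–5:50 PM = 11 h 42 min; less 45 min break → 10 h 57 min
Wed: 7:51 AM–2:34 PM = 6 h 43 min; less 45 min break → 5 h 58 min
Thu: 9:15 AM–6:09 PM = 8 h 54 min; less 45 min break → 8 h 9 min
Fri: 11:08 AM–9:24 PM = 10 h 16 min; less 45 min break → 9 h 31 min
Total worked: 43 h 9 min = 43.15 h.
Threshold 37.5 h → overtime 5 h 39 min, regular 37 h 30 min.

Regular 37.50 hours, overtime 5.65 hours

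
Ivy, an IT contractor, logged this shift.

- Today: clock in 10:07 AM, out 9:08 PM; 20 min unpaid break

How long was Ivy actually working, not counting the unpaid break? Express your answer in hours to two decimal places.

10.68 hours

Today: 10:07 AM–9:08 PM = 11 h 1 min; less 20 min break → 10 h 41 min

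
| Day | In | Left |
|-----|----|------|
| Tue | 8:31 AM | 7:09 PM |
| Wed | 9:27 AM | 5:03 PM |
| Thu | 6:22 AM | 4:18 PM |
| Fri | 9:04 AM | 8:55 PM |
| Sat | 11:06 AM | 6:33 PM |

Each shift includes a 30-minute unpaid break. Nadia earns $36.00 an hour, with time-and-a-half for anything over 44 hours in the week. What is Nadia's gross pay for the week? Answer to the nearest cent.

Tue: 8:31 AM–7:09 PM = 10 h 38 min; less 30 min break → 10 h 8 min
Wed: 9:27 AM–5:03 PM = 7 h 36 min; less 30 min break → 7 h 6 min
Thu: 6:22 AM–4:18 PM = 9 h 56 min; less 30 min break → 9 h 26 min
Fri: 9:04 AM–8:55 PM = 11 h 51 min; less 30 min break → 11 h 21 min
Sat: 11:06 AM–6:33 PM = 7 h 27 min; less 30 min break → 6 h 57 min
Total worked: 44 h 58 min = 2698 min.
Regular 44 h 0 min = 2640 min at $36.00/h; overtime 0 h 58 min = 58 min at $54.00/h.
Pay = (2640 × $36.00 + 58 × $54.00) ÷ 60 = $1636.20.

$1636.20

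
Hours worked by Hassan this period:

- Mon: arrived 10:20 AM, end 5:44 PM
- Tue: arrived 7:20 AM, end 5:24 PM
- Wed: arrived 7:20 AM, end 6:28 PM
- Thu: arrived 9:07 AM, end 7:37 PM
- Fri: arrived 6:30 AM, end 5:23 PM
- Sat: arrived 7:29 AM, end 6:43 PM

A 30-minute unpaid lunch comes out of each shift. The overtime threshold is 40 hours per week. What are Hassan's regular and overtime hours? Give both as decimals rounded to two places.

Mon: 10:20 AM–5:44 PM = 7 h 24 min; less 30 min break → 6 h 54 min
Tue: 7:20 AM–5:24 PM = 10 h 4 min; less 30 min break → 9 h 34 min
Wed: 7:20 AM–6:28 PM = 11 h 8 min; less 30 min break → 10 h 38 min
Thu: 9:07 AM–7:37 PM = 10 h 30 min; less 30 min break → 10 h 0 min
Fri: 6:30 AM–5:23 PM = 10 h 53 min; less 30 min break → 10 h 23 min
Sat: 7:29 AM–6:43 PM = 11 h 14 min; less 30 min break → 10 h 44 min
Total worked: 58 h 13 min = 58.22 h.
Threshold 40 h → overtime 18 h 13 min, regular 40 h 0 min.

Regular 40.00 hours, overtime 18.22 hours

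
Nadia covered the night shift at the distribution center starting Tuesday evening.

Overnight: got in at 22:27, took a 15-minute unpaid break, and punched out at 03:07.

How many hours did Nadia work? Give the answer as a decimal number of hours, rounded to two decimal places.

4.42 hours

Overnight: 22:27 → midnight = 1 h 33 min; midnight → 03:07 = 3 h 7 min; span 4 h 40 min; less 15 min break → 4 h 25 min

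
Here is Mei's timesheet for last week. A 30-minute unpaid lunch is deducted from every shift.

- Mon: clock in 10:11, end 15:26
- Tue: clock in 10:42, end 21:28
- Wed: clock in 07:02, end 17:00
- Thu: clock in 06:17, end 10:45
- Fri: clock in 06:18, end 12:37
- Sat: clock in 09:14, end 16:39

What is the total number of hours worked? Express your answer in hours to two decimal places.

Mon: 10:11–15:26 = 5 h 15 min; less 30 min break → 4 h 45 min
Tue: 10:42–21:28 = 10 h 46 min; less 30 min break → 10 h 16 min
Wed: 07:02–17:00 = 9 h 58 min; less 30 min break → 9 h 28 min
Thu: 06:17–10:45 = 4 h 28 min; less 30 min break → 3 h 58 min
Fri: 06:18–12:37 = 6 h 19 min; less 30 min break → 5 h 49 min
Sat: 09:14–16:39 = 7 h 25 min; less 30 min break → 6 h 55 min
Total: 4 h 45 min + 10 h 16 min + 9 h 28 min + 3 h 58 min + 5 h 49 min + 6 h 55 min = 41 h 11 min.

41.18 hours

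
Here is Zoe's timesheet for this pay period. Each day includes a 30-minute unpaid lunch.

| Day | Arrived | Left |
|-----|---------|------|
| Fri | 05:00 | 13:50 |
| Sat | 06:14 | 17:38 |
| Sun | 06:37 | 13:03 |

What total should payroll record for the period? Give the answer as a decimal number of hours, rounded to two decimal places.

25.17 hours

Fri: 05:00–13:50 = 8 h 50 min; less 30 min break → 8 h 20 min
Sat: 06:14–17:38 = 11 h 24 min; less 30 min break → 10 h 54 min
Sun: 06:37–13:03 = 6 h 26 min; less 30 min break → 5 h 56 min
Total: 8 h 20 min + 10 h 54 min + 5 h 56 min = 25 h 10 min.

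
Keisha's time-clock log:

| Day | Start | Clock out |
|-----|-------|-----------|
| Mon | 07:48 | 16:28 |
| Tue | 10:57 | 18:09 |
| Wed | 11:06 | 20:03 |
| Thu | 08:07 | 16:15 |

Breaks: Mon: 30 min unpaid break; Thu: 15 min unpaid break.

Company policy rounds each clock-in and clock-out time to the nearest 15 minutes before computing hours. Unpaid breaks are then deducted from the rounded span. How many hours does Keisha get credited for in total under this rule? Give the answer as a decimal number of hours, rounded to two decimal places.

32.50 hours

Mon: in 07:48→07:45, out 16:28→16:30; 8 h 45 min − 30 min = 8 h 15 min
Tue: in 10:57→11:00, out 18:09→18:15; 7 h 15 min
Wed: in 11:06→11:00, out 20:03→20:00; 9 h 0 min
Thu: in 08:07→08:00, out 16:15→16:15; 8 h 15 min − 15 min = 8 h 0 min
Total credited: 32 h 30 min.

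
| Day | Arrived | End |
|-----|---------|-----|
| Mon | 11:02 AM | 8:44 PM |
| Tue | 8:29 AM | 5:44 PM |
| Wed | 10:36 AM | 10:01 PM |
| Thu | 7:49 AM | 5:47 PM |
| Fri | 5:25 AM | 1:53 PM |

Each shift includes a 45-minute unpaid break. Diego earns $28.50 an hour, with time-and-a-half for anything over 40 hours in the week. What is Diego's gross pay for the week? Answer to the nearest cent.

Mon: 11:02 AM–8:44 PM = 9 h 42 min; less 45 min break → 8 h 57 min
Tue: 8:29 AM–5:44 PM = 9 h 15 min; less 45 min break → 8 h 30 min
Wed: 10:36 AM–10:01 PM = 11 h 25 min; less 45 min break → 10 h 40 min
Thu: 7:49 AM–5:47 PM = 9 h 58 min; less 45 min break → 9 h 13 min
Fri: 5:25 AM–1:53 PM = 8 h 28 min; less 45 min break → 7 h 43 min
Total worked: 45 h 3 min = 2703 min.
Regular 40 h 0 min = 2400 min at $28.50/h; overtime 5 h 3 min = 303 min at $42.75/h.
Pay = (2400 × $28.50 + 303 × $42.75) ÷ 60 = $1355.89.

$1355.89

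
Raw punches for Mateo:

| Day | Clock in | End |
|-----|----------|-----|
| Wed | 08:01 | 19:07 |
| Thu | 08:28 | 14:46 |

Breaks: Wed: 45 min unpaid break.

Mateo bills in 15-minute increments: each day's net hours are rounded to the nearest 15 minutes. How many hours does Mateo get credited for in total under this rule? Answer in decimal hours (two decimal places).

16.50 hours

Wed: 08:01–19:07 = 11 h 6 min − 45 min = 10 h 21 min → rounds to 10 h 15 min
Thu: 08:28–14:46 = 6 h 18 min → rounds to 6 h 15 min
Total credited: 16 h 30 min.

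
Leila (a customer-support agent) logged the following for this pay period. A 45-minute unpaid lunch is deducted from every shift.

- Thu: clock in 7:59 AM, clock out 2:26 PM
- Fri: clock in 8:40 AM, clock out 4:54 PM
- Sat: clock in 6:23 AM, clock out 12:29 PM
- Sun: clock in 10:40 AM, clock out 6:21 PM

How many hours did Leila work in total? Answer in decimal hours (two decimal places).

Thu: 7:59 AM–2:26 PM = 6 h 27 min; less 45 min break → 5 h 42 min
Fri: 8:40 AM–4:54 PM = 8 h 14 min; less 45 min break → 7 h 29 min
Sat: 6:23 AM–12:29 PM = 6 h 6 min; less 45 min break → 5 h 21 min
Sun: 10:40 AM–6:21 PM = 7 h 41 min; less 45 min break → 6 h 56 min
Total: 5 h 42 min + 7 h 29 min + 5 h 21 min + 6 h 56 min = 25 h 28 min.

25.47 hours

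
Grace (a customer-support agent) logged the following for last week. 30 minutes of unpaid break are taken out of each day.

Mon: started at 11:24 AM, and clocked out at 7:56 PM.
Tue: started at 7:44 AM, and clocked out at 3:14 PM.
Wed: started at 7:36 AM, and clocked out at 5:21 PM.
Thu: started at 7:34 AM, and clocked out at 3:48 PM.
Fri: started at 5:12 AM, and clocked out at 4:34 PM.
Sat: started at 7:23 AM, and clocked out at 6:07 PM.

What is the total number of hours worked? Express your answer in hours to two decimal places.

53.12 hours

Mon: 11:24 AM–7:56 PM = 8 h 32 min; less 30 min break → 8 h 2 min
Tue: 7:44 AM–3:14 PM = 7 h 30 min; less 30 min break → 7 h 0 min
Wed: 7:36 AM–5:21 PM = 9 h 45 min; less 30 min break → 9 h 15 min
Thu: 7:34 AM–3:48 PM = 8 h 14 min; less 30 min break → 7 h 44 min
Fri: 5:12 AM–4:34 PM = 11 h 22 min; less 30 min break → 10 h 52 min
Sat: 7:23 AM–6:07 PM = 10 h 44 min; less 30 min break → 10 h 14 min
Total: 8 h 2 min + 7 h 0 min + 9 h 15 min + 7 h 44 min + 10 h 52 min + 10 h 14 min = 53 h 7 min.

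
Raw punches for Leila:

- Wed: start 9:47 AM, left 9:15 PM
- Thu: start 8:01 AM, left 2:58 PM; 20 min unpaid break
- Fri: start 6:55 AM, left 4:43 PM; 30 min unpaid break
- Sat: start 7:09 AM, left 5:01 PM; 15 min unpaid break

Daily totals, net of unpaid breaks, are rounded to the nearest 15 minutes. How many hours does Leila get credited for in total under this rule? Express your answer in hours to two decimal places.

Wed: 9:47 AM–9:15 PM = 11 h 28 min → rounds to 11 h 30 min
Thu: 8:01 AM–2:58 PM = 6 h 57 min − 20 min = 6 h 37 min → rounds to 6 h 30 min
Fri: 6:55 AM–4:43 PM = 9 h 48 min − 30 min = 9 h 18 min → rounds to 9 h 15 min
Sat: 7:09 AM–5:01 PM = 9 h 52 min − 15 min = 9 h 37 min → rounds to 9 h 30 min
Total credited: 36 h 45 min.

36.75 hours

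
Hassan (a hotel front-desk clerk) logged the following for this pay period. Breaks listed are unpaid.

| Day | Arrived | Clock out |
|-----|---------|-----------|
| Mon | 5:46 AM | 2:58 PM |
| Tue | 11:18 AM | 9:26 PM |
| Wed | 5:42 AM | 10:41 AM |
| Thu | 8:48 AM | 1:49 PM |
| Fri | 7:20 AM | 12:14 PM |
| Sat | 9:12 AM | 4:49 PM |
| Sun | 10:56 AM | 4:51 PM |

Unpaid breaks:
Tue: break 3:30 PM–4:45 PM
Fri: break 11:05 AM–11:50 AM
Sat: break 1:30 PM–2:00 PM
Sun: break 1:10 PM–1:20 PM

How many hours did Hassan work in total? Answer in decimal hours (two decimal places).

45.10 hours

Mon: 5:46 AM–2:58 PM = 9 h 12 min
Tue: 11:18 AM–9:26 PM = 10 h 8 min; less 75 min break → 8 h 53 min
Wed: 5:42 AM–10:41 AM = 4 h 59 min
Thu: 8:48 AM–1:49 PM = 5 h 1 min
Fri: 7:20 AM–12:14 PM = 4 h 54 min; less 45 min break → 4 h 9 min
Sat: 9:12 AM–4:49 PM = 7 h 37 min; less 30 min break → 7 h 7 min
Sun: 10:56 AM–4:51 PM = 5 h 55 min; less 10 min break → 5 h 45 min
Total: 9 h 12 min + 8 h 53 min + 4 h 59 min + 5 h 1 min + 4 h 9 min + 7 h 7 min + 5 h 45 min = 45 h 6 min.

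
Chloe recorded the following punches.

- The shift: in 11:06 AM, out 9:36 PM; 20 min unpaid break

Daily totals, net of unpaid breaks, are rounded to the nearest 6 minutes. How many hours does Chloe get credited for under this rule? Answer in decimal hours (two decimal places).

The shift: 11:06 AM–9:36 PM = 10 h 30 min − 20 min = 10 h 10 min → rounds to 10 h 12 min

10.20 hours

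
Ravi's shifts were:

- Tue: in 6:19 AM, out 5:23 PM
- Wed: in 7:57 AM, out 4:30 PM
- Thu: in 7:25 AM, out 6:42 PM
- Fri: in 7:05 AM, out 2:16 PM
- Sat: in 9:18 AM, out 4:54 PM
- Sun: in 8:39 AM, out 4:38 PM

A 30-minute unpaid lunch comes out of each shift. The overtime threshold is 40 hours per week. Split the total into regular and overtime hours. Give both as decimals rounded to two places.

Tue: 6:19 AM–5:23 PM = 11 h 4 min; less 30 min break → 10 h 34 min
Wed: 7:57 AM–4:30 PM = 8 h 33 min; less 30 min break → 8 h 3 min
Thu: 7:25 AM–6:42 PM = 11 h 17 min; less 30 min break → 10 h 47 min
Fri: 7:05 AM–2:16 PM = 7 h 11 min; less 30 min break → 6 h 41 min
Sat: 9:18 AM–4:54 PM = 7 h 36 min; less 30 min break → 7 h 6 min
Sun: 8:39 AM–4:38 PM = 7 h 59 min; less 30 min break → 7 h 29 min
Total worked: 50 h 40 min = 50.67 h.
Threshold 40 h → overtime 10 h 40 min, regular 40 h 0 min.

Regular 40.00 hours, overtime 10.67 hours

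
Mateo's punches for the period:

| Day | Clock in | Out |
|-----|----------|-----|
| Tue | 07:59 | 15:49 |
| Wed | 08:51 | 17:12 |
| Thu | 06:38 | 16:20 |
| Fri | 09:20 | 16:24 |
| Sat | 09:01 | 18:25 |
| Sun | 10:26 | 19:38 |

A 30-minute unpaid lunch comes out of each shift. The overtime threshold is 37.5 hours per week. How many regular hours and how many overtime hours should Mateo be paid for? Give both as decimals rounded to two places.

Tue: 07:59–15:49 = 7 h 50 min; less 30 min break → 7 h 20 min
Wed: 08:51–17:12 = 8 h 21 min; less 30 min break → 7 h 51 min
Thu: 06:38–16:20 = 9 h 42 min; less 30 min break → 9 h 12 min
Fri: 09:20–16:24 = 7 h 4 min; less 30 min break → 6 h 34 min
Sat: 09:01–18:25 = 9 h 24 min; less 30 min break → 8 h 54 min
Sun: 10:26–19:38 = 9 h 12 min; less 30 min break → 8 h 42 min
Total worked: 48 h 33 min = 48.55 h.
Threshold 37.5 h → overtime 11 h 3 min, regular 37 h 30 min.

Regular 37.50 hours, overtime 11.05 hours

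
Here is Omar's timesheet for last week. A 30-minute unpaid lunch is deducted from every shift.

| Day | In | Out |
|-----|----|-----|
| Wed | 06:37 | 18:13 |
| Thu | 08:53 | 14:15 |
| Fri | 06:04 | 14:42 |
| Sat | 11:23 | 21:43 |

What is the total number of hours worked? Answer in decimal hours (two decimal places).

Wed: 06:37–18:13 = 11 h 36 min; less 30 min break → 11 h 6 min
Thu: 08:53–14:15 = 5 h 22 min; less 30 min break → 4 h 52 min
Fri: 06:04–14:42 = 8 h 38 min; less 30 min break → 8 h 8 min
Sat: 11:23–21:43 = 10 h 20 min; less 30 min break → 9 h 50 min
Total: 11 h 6 min + 4 h 52 min + 8 h 8 min + 9 h 50 min = 33 h 56 min.

33.93 hours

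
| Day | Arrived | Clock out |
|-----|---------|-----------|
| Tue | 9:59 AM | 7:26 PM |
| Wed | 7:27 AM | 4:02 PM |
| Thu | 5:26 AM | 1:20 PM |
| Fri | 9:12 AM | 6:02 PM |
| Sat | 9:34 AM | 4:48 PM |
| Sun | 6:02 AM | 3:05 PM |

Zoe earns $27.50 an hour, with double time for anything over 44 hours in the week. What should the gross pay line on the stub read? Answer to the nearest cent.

Tue: 9:59 AM–7:26 PM = 9 h 27 min
Wed: 7:27 AM–4:02 PM = 8 h 35 min
Thu: 5:26 AM–1:20 PM = 7 h 54 min
Fri: 9:12 AM–6:02 PM = 8 h 50 min
Sat: 9:34 AM–4:48 PM = 7 h 14 min
Sun: 6:02 AM–3:05 PM = 9 h 3 min
Total worked: 51 h 3 min = 3063 min.
Regular 44 h 0 min = 2640 min at $27.50/h; overtime 7 h 3 min = 423 min at $55.00/h.
Pay = (2640 × $27.50 + 423 × $55.00) ÷ 60 = $1597.75.

$1597.75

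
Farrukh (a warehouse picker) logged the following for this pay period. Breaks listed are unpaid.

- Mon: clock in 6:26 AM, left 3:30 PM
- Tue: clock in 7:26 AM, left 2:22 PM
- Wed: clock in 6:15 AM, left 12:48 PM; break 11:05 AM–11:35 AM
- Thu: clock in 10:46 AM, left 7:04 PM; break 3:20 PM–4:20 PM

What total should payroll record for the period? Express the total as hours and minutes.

29 h 21 min

Mon: 6:26 AM–3:30 PM = 9 h 4 min
Tue: 7:26 AM–2:22 PM = 6 h 56 min
Wed: 6:15 AM–12:48 PM = 6 h 33 min; less 30 min break → 6 h 3 min
Thu: 10:46 AM–7:04 PM = 8 h 18 min; less 60 min break → 7 h 18 min
Total: 9 h 4 min + 6 h 56 min + 6 h 3 min + 7 h 18 min = 29 h 21 min.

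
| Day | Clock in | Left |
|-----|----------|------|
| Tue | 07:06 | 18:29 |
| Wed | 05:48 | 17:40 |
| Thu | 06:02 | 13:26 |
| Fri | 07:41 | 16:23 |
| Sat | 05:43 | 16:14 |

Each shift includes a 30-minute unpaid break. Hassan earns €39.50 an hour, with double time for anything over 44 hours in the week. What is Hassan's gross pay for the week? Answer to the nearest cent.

€2003.97

Tue: 07:06–18:29 = 11 h 23 min; less 30 min break → 10 h 53 min
Wed: 05:48–17:40 = 11 h 52 min; less 30 min break → 11 h 22 min
Thu: 06:02–13:26 = 7 h 24 min; less 30 min break → 6 h 54 min
Fri: 07:41–16:23 = 8 h 42 min; less 30 min break → 8 h 12 min
Sat: 05:43–16:14 = 10 h 31 min; less 30 min break → 10 h 1 min
Total worked: 47 h 22 min = 2842 min.
Regular 44 h 0 min = 2640 min at €39.50/h; overtime 3 h 22 min = 202 min at €79.00/h.
Pay = (2640 × €39.50 + 202 × €79.00) ÷ 60 = €2003.97.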